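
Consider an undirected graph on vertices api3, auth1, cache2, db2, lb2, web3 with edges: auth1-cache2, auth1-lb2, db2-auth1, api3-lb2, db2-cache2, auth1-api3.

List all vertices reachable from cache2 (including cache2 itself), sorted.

Start at cache2.
Its neighbours: auth1, db2.
Then their neighbours: api3, lb2.
Nothing further is reachable.

api3, auth1, cache2, db2, lb2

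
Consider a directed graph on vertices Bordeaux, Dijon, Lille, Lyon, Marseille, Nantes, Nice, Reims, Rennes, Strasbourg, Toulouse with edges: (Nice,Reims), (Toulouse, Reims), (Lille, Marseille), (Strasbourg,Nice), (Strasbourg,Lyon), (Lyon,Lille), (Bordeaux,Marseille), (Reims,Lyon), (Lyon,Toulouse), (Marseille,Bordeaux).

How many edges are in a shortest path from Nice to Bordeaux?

Distance 0: Nice.
Distance 1: Reims.
Distance 2: Lyon.
Distance 3: Lille, Toulouse.
Distance 4: Marseille.
Distance 5: Bordeaux — contains Bordeaux.

5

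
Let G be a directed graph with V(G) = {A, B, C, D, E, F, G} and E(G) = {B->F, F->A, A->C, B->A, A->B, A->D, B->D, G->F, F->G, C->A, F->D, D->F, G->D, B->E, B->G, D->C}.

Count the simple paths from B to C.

13

B→A→C
B→A→D→C
B→D→C
B→D→F→A→C
B→F→A→C
B→F→A→D→C
B→F→D→C
B→F→G→D→C
B→G→D→C
B→G→D→F→A→C
B→G→F→A→C
B→G→F→A→D→C
B→G→F→D→C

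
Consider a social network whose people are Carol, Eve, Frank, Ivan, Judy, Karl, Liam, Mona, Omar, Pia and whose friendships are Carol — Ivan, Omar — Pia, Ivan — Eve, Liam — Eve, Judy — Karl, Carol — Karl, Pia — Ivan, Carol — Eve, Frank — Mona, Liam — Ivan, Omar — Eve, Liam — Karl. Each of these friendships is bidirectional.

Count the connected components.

2

From Carol: component {Carol, Eve, Ivan, Judy, Karl, Liam, Omar, Pia}.
From Frank: component {Frank, Mona}.
That's 2 components.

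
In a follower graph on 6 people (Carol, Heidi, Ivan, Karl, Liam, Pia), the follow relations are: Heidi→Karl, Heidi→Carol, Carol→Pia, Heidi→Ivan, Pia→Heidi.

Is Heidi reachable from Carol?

Explore from Carol.
Distance 1: reach Pia.
Distance 2: reach Heidi.
Found Heidi.

Yes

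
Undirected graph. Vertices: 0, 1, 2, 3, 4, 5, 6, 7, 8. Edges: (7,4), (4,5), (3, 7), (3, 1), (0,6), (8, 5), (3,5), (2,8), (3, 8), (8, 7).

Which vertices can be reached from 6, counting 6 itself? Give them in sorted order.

0, 6

Start at 6.
Its neighbours: 0.
Nothing further is reachable.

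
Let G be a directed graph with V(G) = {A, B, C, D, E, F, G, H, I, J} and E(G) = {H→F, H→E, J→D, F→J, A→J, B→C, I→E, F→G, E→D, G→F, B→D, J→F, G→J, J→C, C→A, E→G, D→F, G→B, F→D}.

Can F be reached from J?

Explore from J.
Distance 1: reach C, D, F.
Found F.

Yes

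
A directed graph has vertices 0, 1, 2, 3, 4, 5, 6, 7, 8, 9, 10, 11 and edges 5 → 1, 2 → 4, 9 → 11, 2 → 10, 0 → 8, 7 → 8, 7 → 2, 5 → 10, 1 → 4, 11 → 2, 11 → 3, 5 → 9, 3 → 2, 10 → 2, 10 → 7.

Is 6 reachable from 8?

8 has no outgoing edges, so nothing is reachable from it.

No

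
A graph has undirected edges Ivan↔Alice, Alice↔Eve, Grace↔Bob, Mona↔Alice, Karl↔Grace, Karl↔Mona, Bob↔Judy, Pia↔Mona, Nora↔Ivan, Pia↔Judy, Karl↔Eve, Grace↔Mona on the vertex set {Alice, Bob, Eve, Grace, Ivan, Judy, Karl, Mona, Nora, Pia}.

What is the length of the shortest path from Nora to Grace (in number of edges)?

4

Distance 0: Nora.
Distance 1: Ivan.
Distance 2: Alice.
Distance 3: Eve, Mona.
Distance 4: Grace, Karl, Pia — contains Grace.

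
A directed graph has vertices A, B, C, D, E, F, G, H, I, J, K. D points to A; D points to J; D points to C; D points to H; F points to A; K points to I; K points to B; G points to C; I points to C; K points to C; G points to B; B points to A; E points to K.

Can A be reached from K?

Yes

Explore from K.
Distance 1: reach B, C, I.
Distance 2: reach A.
Found A.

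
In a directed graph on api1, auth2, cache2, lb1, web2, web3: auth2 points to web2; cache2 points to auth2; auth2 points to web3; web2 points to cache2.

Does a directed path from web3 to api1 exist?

web3 has no outgoing edges, so nothing is reachable from it.

No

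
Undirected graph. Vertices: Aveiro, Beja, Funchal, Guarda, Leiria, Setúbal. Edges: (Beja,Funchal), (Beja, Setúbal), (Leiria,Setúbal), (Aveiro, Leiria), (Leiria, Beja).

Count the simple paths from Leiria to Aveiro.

1

Leiria–Aveiro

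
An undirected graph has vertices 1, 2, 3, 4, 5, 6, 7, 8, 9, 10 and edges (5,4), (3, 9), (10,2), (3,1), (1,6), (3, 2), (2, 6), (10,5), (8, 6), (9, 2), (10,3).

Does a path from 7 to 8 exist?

No

7 has no edges, so nothing is reachable from it.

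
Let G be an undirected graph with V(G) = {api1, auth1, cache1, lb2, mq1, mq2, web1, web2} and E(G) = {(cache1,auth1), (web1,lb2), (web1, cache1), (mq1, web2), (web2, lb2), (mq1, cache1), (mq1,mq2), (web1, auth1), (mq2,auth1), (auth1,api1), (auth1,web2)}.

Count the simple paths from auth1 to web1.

auth1–cache1–mq1–web2–lb2–web1
auth1–cache1–web1
auth1–mq2–mq1–cache1–web1
auth1–mq2–mq1–web2–lb2–web1
auth1–web1
auth1–web2–lb2–web1
auth1–web2–mq1–cache1–web1

7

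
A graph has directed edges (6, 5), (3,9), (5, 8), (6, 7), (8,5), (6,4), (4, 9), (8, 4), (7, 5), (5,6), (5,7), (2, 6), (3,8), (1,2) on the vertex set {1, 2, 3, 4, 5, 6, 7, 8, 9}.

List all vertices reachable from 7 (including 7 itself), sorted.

4, 5, 6, 7, 8, 9

Start at 7.
Its neighbours: 5.
Then their neighbours: 6, 8.
Then next layer: 4.
Then next layer: 9.
Nothing further is reachable.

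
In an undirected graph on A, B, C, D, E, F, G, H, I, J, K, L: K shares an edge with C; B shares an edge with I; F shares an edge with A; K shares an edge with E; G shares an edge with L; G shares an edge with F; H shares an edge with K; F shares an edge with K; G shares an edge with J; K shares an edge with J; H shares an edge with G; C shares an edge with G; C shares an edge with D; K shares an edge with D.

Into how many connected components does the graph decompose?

From A: component {A, C, D, E, F, G, H, J, K, L}.
From B: component {B, I}.
That's 2 components.

2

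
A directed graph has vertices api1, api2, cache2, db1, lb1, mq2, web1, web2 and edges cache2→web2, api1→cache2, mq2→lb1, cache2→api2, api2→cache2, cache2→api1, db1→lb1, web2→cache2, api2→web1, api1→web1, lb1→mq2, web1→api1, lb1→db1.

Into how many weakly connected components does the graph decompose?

2

From api1: component {api1, api2, cache2, web1, web2}.
From db1: component {db1, lb1, mq2}.
That's 2 components.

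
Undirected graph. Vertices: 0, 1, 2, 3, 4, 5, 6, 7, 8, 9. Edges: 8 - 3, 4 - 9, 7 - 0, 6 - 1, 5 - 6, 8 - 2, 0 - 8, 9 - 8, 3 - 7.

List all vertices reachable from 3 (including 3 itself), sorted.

0, 2, 3, 4, 7, 8, 9

Start at 3.
Its neighbours: 7, 8.
Then their neighbours: 0, 2, 9.
Then next layer: 4.
Nothing further is reachable.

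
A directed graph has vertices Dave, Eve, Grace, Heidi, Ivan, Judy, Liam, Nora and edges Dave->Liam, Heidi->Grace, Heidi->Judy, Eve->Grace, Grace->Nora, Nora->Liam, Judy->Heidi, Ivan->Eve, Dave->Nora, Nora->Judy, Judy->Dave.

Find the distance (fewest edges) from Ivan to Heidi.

5

Distance 0: Ivan.
Distance 1: Eve.
Distance 2: Grace.
Distance 3: Nora.
Distance 4: Judy, Liam.
Distance 5: Dave, Heidi — contains Heidi.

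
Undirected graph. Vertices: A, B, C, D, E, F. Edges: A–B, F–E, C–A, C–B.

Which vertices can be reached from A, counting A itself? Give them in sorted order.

A, B, C

Start at A.
Its neighbours: B, C.
Nothing further is reachable.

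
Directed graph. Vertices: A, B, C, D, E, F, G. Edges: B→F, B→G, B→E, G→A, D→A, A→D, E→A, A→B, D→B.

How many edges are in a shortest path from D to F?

Distance 0: D.
Distance 1: A, B.
Distance 2: E, F, G — contains F.

2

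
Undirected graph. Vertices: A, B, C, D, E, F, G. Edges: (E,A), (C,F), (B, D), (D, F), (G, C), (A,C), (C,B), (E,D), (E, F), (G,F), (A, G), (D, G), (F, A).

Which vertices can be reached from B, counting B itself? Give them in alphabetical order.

A, B, C, D, E, F, G

Start at B.
Its neighbours: C, D.
Then their neighbours: A, E, F, G.
Every vertex is now reached.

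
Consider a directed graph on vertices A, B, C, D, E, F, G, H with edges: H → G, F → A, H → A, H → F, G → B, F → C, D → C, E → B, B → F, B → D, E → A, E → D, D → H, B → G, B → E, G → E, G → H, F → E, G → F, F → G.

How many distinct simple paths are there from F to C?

7

F→C
F→E→B→D→C
F→E→D→C
F→G→B→D→C
F→G→B→E→D→C
F→G→E→B→D→C
F→G→E→D→C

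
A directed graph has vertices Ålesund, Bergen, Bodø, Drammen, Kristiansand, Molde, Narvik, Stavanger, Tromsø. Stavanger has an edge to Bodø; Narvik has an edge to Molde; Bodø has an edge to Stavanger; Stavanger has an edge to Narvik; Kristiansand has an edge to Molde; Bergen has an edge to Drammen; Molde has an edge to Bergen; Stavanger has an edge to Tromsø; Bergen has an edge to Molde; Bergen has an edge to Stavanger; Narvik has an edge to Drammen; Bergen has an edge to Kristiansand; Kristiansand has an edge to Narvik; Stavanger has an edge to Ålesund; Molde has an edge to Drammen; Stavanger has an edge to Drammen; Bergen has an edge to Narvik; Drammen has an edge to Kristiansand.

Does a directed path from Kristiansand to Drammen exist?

Explore from Kristiansand.
Distance 1: reach Molde, Narvik.
Distance 2: reach Bergen, Drammen.
Found Drammen.

Yes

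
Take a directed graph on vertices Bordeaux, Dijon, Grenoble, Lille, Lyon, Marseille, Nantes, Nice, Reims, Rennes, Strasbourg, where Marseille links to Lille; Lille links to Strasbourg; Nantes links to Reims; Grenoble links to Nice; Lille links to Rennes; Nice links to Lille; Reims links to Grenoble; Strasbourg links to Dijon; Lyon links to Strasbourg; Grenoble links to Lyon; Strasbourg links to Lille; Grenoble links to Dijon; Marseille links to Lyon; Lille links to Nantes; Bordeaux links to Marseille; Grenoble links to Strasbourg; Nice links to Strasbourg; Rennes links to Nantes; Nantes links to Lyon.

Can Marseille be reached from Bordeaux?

Yes

Explore from Bordeaux.
Distance 1: reach Marseille.
Found Marseille.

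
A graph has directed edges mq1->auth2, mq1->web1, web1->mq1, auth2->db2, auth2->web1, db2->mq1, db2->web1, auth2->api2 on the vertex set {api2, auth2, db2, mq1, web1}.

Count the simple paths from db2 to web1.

3

db2→mq1→auth2→web1
db2→mq1→web1
db2→web1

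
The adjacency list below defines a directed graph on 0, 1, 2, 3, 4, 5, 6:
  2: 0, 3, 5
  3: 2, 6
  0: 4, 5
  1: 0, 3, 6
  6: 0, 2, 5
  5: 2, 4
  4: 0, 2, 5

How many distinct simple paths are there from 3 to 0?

8

3→2→0
3→2→5→4→0
3→6→0
3→6→2→0
3→6→2→5→4→0
3→6→5→2→0
3→6→5→4→0
3→6→5→4→2→0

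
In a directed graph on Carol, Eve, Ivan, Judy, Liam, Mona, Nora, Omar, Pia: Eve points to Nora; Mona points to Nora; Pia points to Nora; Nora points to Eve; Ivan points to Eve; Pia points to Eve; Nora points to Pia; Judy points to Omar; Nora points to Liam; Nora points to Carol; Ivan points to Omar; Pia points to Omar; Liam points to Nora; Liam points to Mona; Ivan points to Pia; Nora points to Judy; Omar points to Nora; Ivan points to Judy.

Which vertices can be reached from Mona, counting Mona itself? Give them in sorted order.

Carol, Eve, Judy, Liam, Mona, Nora, Omar, Pia

Start at Mona.
Its neighbours: Nora.
Then their neighbours: Carol, Eve, Judy, Liam, Pia.
Then next layer: Omar.
Nothing further is reachable.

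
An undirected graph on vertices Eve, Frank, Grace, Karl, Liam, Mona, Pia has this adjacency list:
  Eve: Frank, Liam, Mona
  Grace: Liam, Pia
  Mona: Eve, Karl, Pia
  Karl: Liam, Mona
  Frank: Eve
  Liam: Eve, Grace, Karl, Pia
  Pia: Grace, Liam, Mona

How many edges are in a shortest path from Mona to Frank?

2

Distance 0: Mona.
Distance 1: Eve, Karl, Pia.
Distance 2: Frank, Grace, Liam — contains Frank.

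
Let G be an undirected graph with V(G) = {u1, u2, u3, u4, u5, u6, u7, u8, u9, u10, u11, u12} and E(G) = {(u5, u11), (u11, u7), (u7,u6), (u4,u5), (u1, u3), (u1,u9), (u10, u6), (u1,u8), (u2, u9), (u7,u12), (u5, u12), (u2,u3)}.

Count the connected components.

2

From u1: component {u1, u2, u3, u8, u9}.
From u4: component {u4, u5, u6, u7, u10, u11, u12}.
That's 2 components.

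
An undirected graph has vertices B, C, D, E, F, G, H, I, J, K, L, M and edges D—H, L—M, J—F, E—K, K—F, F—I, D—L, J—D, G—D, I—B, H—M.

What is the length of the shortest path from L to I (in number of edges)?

Distance 0: L.
Distance 1: D, M.
Distance 2: G, H, J.
Distance 3: F.
Distance 4: I, K — contains I.

4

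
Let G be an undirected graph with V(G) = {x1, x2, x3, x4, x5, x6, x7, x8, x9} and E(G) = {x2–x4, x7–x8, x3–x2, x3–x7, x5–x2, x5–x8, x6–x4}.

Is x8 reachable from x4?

Explore from x4.
Distance 1: reach x2, x6.
Distance 2: reach x3, x5.
Distance 3: reach x7, x8.
Found x8.

Yes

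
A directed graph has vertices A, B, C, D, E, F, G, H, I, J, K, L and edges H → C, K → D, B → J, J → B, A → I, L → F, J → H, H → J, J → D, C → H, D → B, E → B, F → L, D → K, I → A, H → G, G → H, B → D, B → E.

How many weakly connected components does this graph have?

From A: component {A, I}.
From B: component {B, C, D, E, G, H, J, K}.
From F: component {F, L}.
That's 3 components.

3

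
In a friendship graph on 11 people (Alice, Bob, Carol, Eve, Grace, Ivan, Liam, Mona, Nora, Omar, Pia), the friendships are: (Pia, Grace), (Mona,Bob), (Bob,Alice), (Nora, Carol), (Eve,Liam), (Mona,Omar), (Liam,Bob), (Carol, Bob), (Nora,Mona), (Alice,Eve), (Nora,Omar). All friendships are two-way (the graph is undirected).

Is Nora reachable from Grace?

Explore from Grace.
Distance 1: reach Pia.
The search is exhausted without reaching Nora; it lies in a different component.

No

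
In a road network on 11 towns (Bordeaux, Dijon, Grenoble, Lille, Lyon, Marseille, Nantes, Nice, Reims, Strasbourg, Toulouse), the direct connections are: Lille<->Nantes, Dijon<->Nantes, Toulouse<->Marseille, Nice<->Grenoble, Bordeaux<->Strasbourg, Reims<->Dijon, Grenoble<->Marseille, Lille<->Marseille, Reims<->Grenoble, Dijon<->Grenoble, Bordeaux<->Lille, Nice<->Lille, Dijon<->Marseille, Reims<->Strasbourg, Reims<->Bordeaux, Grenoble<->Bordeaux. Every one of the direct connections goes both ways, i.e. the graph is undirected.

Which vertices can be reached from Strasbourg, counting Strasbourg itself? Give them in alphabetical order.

Start at Strasbourg.
Its neighbours: Bordeaux, Reims.
Then their neighbours: Dijon, Grenoble, Lille.
Then next layer: Marseille, Nantes, Nice.
Then next layer: Toulouse.
Nothing further is reachable.

Bordeaux, Dijon, Grenoble, Lille, Marseille, Nantes, Nice, Reims, Strasbourg, Toulouse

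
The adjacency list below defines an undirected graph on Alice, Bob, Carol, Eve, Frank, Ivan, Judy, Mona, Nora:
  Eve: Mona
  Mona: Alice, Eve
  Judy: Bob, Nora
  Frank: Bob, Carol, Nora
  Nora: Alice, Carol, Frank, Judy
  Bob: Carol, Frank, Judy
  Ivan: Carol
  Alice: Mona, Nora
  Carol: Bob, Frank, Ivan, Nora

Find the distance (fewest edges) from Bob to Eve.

Distance 0: Bob.
Distance 1: Carol, Frank, Judy.
Distance 2: Ivan, Nora.
Distance 3: Alice.
Distance 4: Mona.
Distance 5: Eve — contains Eve.

5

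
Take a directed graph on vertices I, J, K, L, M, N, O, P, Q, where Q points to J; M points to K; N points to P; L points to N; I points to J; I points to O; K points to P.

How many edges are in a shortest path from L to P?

Distance 0: L.
Distance 1: N.
Distance 2: P — contains P.

2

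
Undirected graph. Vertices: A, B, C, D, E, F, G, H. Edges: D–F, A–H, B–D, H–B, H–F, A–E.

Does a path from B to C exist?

No

Explore from B.
Distance 1: reach D, H.
Distance 2: reach A, F.
Distance 3: reach E.
The search is exhausted without reaching C; it lies in a different component.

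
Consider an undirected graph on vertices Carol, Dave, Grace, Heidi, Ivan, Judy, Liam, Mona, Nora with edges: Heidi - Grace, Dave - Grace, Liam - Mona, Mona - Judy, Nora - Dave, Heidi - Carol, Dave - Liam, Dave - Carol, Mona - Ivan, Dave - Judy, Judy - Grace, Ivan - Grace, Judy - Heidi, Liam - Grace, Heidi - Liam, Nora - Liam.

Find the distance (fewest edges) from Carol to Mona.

3

Distance 0: Carol.
Distance 1: Dave, Heidi.
Distance 2: Grace, Judy, Liam, Nora.
Distance 3: Ivan, Mona — contains Mona.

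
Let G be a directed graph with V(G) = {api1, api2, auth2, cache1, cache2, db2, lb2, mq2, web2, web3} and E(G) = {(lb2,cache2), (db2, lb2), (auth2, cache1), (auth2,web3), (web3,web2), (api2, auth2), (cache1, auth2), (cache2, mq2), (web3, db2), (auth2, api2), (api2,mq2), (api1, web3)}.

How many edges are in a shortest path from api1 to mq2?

5

Distance 0: api1.
Distance 1: web3.
Distance 2: db2, web2.
Distance 3: lb2.
Distance 4: cache2.
Distance 5: mq2 — contains mq2.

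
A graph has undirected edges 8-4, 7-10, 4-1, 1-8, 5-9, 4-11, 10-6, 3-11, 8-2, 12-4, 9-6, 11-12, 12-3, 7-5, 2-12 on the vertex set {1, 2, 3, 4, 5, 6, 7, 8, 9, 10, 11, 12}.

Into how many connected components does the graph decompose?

From 1: component {1, 2, 3, 4, 8, 11, 12}.
From 5: component {5, 6, 7, 9, 10}.
That's 2 components.

2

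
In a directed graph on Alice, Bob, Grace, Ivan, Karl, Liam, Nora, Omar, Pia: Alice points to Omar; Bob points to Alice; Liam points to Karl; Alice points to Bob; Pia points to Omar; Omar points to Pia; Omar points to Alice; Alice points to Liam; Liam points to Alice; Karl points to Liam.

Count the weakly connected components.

4

From Alice: component {Alice, Bob, Karl, Liam, Omar, Pia}.
From Grace: component {Grace}.
From Ivan: component {Ivan}.
From Nora: component {Nora}.
That's 4 components.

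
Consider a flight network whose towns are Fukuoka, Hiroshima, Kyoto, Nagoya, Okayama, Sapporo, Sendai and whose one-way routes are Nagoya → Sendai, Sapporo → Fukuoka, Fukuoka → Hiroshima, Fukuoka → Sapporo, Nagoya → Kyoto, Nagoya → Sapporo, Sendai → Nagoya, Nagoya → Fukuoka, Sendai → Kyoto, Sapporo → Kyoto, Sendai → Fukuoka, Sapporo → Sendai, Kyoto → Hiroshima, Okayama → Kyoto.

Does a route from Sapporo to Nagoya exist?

Yes

Explore from Sapporo.
Distance 1: reach Fukuoka, Kyoto, Sendai.
Distance 2: reach Hiroshima, Nagoya.
Found Nagoya.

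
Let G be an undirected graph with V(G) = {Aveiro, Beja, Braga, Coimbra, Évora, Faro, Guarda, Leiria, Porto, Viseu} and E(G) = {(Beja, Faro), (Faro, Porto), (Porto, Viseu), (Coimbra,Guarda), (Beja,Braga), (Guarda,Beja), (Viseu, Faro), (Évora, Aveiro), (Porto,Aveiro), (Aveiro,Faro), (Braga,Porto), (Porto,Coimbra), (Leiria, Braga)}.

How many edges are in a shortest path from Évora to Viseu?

3

Distance 0: Évora.
Distance 1: Aveiro.
Distance 2: Faro, Porto.
Distance 3: Beja, Braga, Coimbra, Viseu — contains Viseu.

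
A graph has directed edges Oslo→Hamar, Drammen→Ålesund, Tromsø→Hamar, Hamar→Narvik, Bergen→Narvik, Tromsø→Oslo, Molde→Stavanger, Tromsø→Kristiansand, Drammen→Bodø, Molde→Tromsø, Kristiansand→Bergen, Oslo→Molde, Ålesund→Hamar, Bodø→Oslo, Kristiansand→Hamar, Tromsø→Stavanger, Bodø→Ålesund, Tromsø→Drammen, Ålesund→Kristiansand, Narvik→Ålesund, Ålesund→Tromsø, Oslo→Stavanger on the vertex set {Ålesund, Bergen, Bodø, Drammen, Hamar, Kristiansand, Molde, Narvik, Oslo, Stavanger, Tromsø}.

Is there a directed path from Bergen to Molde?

Yes

Explore from Bergen.
Distance 1: reach Narvik.
Distance 2: reach Ålesund.
Distance 3: reach Hamar, Kristiansand, Tromsø.
Distance 4: reach Drammen, Oslo, Stavanger.
Distance 5: reach Bodø, Molde.
Found Molde.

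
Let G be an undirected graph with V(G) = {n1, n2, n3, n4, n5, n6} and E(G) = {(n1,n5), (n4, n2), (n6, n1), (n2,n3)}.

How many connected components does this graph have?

From n1: component {n1, n5, n6}.
From n2: component {n2, n3, n4}.
That's 2 components.

2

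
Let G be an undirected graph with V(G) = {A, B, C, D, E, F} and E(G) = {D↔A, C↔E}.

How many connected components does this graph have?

4

From A: component {A, D}.
From B: component {B}.
From C: component {C, E}.
From F: component {F}.
That's 4 components.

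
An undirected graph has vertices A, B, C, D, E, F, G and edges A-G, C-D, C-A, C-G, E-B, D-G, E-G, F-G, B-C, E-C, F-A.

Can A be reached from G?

Yes

Explore from G.
Distance 1: reach A, C, D, E, F.
Found A.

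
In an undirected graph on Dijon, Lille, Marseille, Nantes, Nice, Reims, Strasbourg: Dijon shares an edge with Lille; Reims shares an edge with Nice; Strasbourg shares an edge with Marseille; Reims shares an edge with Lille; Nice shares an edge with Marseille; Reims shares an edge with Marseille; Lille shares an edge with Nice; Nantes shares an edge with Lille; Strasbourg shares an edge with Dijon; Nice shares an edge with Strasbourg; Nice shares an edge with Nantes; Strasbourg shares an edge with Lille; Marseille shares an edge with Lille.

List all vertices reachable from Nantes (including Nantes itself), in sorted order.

Start at Nantes.
Its neighbours: Lille, Nice.
Then their neighbours: Dijon, Marseille, Reims, Strasbourg.
Every vertex is now reached.

Dijon, Lille, Marseille, Nantes, Nice, Reims, Strasbourg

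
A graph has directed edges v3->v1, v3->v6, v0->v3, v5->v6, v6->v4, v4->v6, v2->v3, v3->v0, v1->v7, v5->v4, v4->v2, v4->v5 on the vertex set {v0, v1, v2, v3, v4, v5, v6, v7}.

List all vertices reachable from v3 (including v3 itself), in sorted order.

v0, v1, v2, v3, v4, v5, v6, v7

Start at v3.
Its neighbours: v0, v1, v6.
Then their neighbours: v4, v7.
Then next layer: v2, v5.
Every vertex is now reached.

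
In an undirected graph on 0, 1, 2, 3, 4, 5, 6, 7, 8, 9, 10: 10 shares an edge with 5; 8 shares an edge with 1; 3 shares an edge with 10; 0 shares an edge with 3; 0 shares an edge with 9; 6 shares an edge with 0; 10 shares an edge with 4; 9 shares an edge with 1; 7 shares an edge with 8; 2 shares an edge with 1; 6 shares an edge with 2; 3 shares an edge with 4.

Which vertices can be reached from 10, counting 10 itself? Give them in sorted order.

0, 1, 2, 3, 4, 5, 6, 7, 8, 9, 10

Start at 10.
Its neighbours: 3, 4, 5.
Then their neighbours: 0.
Then next layer: 6, 9.
Then next layer: 1, 2.
Then next layer: 8.
Then next layer: 7.
Every vertex is now reached.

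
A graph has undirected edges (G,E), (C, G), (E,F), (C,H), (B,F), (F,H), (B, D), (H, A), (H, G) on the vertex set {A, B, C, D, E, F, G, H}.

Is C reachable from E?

Explore from E.
Distance 1: reach F, G.
Distance 2: reach B, C, H.
Found C.

Yes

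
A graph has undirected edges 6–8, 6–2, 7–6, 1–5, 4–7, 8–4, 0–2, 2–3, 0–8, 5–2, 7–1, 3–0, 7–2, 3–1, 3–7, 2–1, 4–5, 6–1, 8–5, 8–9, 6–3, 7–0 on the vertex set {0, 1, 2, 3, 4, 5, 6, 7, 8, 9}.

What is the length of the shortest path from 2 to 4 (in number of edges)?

2

Distance 0: 2.
Distance 1: 0, 1, 3, 5, 6, 7.
Distance 2: 4, 8 — contains 4.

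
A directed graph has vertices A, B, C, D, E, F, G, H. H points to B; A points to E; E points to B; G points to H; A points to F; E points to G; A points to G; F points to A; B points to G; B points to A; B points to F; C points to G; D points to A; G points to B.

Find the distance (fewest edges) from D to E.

2

Distance 0: D.
Distance 1: A.
Distance 2: E, F, G — contains E.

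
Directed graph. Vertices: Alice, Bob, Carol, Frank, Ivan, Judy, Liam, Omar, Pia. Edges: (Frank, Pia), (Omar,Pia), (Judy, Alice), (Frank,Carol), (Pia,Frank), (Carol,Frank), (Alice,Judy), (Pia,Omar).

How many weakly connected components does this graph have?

From Alice: component {Alice, Judy}.
From Bob: component {Bob}.
From Carol: component {Carol, Frank, Omar, Pia}.
From Ivan: component {Ivan}.
From Liam: component {Liam}.
That's 5 components.

5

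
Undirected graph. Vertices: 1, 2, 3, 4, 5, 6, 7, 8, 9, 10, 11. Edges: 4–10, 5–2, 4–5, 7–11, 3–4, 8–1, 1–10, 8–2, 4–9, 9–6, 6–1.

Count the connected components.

From 1: component {1, 2, 3, 4, 5, 6, 8, 9, 10}.
From 7: component {7, 11}.
That's 2 components.

2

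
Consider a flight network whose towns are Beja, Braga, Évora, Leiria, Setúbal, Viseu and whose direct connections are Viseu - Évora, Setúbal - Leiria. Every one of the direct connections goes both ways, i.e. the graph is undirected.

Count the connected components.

From Beja: component {Beja}.
From Braga: component {Braga}.
From Évora: component {Évora, Viseu}.
From Leiria: component {Leiria, Setúbal}.
That's 4 components.

4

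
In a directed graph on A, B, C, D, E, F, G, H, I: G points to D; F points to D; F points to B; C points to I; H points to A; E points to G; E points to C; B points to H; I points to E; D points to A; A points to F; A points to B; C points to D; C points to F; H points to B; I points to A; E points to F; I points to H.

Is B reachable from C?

Explore from C.
Distance 1: reach D, F, I.
Distance 2: reach A, B, E, H.
Found B.

Yes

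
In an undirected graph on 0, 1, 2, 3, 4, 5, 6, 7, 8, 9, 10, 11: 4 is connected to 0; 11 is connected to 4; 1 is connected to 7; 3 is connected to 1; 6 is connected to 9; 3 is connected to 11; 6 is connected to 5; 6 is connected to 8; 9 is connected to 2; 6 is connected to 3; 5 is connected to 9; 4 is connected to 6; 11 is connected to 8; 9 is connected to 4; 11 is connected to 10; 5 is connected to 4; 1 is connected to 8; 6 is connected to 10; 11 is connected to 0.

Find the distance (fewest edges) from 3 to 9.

Distance 0: 3.
Distance 1: 1, 6, 11.
Distance 2: 0, 4, 5, 7, 8, 9, 10 — contains 9.

2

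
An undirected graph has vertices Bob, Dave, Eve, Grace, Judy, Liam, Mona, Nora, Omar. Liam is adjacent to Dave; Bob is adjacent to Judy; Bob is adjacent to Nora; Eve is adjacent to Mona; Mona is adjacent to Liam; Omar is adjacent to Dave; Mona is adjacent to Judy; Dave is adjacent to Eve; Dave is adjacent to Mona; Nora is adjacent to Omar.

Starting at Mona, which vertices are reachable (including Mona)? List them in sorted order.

Start at Mona.
Its neighbours: Dave, Eve, Judy, Liam.
Then their neighbours: Bob, Omar.
Then next layer: Nora.
Nothing further is reachable.

Bob, Dave, Eve, Judy, Liam, Mona, Nora, Omar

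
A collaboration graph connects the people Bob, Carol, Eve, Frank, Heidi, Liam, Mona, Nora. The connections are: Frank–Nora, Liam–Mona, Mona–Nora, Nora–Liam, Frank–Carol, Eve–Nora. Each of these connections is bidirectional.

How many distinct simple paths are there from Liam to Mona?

Liam–Mona
Liam–Nora–Mona

2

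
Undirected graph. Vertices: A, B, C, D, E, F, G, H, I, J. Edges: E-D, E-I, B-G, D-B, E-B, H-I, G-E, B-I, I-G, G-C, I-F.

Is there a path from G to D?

Yes

Explore from G.
Distance 1: reach B, C, E, I.
Distance 2: reach D, F, H.
Found D.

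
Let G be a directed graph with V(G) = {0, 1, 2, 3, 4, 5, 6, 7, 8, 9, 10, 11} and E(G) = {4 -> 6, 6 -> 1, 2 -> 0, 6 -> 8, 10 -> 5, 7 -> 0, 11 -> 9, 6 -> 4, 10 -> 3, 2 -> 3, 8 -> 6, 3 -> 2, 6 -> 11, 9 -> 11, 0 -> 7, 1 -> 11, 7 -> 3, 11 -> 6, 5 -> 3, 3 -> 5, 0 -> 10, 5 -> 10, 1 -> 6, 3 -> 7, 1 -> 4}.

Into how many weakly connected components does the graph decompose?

From 0: component {0, 2, 3, 5, 7, 10}.
From 1: component {1, 4, 6, 8, 9, 11}.
That's 2 components.

2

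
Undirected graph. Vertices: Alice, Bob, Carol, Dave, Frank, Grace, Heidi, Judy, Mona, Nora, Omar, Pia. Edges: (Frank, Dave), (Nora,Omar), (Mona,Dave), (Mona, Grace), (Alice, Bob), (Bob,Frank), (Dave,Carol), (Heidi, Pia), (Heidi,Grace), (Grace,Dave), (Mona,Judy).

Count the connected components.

2

From Alice: component {Alice, Bob, Carol, Dave, Frank, Grace, Heidi, Judy, Mona, Pia}.
From Nora: component {Nora, Omar}.
That's 2 components.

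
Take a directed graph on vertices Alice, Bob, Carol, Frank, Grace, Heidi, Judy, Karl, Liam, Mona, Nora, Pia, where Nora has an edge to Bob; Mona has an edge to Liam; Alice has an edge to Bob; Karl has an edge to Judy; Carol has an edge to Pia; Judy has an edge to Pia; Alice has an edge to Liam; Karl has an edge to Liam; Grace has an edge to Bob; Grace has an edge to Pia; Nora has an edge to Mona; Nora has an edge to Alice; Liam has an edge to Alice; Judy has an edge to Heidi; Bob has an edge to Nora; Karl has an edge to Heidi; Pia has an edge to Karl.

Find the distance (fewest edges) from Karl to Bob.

Distance 0: Karl.
Distance 1: Heidi, Judy, Liam.
Distance 2: Alice, Pia.
Distance 3: Bob — contains Bob.

3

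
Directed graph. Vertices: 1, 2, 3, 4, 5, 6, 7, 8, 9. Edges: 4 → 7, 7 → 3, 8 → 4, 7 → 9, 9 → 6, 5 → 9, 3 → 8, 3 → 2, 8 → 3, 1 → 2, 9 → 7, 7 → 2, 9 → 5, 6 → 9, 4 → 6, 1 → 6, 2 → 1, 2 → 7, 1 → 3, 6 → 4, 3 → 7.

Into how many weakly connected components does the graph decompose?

From 1: component {1, 2, 3, 4, 5, 6, 7, 8, 9}.
That's 1 component.

1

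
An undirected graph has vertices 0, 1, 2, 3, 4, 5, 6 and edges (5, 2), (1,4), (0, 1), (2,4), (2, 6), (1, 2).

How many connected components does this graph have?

2

From 0: component {0, 1, 2, 4, 5, 6}.
From 3: component {3}.
That's 2 components.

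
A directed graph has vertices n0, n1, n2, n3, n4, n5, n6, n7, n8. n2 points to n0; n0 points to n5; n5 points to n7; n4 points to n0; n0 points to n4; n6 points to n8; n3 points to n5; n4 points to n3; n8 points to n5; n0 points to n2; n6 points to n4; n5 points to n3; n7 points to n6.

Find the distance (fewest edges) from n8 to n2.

Distance 0: n8.
Distance 1: n5.
Distance 2: n3, n7.
Distance 3: n6.
Distance 4: n4.
Distance 5: n0.
Distance 6: n2 — contains n2.

6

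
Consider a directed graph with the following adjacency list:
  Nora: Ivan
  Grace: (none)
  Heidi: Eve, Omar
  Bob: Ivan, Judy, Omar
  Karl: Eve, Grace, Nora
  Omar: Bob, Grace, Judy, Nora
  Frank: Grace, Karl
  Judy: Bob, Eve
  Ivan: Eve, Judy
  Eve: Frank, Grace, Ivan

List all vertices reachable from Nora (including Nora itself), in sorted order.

Bob, Eve, Frank, Grace, Ivan, Judy, Karl, Nora, Omar

Start at Nora.
Its neighbours: Ivan.
Then their neighbours: Eve, Judy.
Then next layer: Bob, Frank, Grace.
Then next layer: Karl, Omar.
Nothing further is reachable.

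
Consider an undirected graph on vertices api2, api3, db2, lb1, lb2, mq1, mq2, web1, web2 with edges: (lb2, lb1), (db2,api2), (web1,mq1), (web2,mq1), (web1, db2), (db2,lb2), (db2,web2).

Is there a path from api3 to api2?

No

api3 has no edges, so nothing is reachable from it.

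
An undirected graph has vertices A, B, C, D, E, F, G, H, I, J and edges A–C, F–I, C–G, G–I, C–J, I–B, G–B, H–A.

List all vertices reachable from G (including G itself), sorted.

A, B, C, F, G, H, I, J

Start at G.
Its neighbours: B, C, I.
Then their neighbours: A, F, J.
Then next layer: H.
Nothing further is reachable.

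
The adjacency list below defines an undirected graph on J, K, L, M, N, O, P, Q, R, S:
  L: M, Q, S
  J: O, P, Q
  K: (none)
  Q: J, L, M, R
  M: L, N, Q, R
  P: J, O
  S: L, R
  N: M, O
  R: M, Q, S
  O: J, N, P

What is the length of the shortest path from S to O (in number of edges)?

4

Distance 0: S.
Distance 1: L, R.
Distance 2: M, Q.
Distance 3: J, N.
Distance 4: O, P — contains O.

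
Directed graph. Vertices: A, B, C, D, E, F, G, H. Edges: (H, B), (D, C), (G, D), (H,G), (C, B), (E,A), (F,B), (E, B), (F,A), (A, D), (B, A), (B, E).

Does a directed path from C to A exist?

Yes

Explore from C.
Distance 1: reach B.
Distance 2: reach A, E.
Found A.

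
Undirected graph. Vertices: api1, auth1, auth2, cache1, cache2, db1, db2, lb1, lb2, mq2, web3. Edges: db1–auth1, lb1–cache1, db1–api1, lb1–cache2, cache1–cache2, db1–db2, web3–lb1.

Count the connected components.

5

From api1: component {api1, auth1, db1, db2}.
From auth2: component {auth2}.
From cache1: component {cache1, cache2, lb1, web3}.
From lb2: component {lb2}.
From mq2: component {mq2}.
That's 5 components.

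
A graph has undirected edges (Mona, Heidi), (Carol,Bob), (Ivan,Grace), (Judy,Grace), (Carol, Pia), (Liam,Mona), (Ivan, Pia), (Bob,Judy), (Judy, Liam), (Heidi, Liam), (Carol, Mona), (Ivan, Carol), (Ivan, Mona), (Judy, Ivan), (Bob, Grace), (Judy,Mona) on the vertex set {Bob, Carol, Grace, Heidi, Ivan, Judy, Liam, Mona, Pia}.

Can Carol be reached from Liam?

Yes

Explore from Liam.
Distance 1: reach Heidi, Judy, Mona.
Distance 2: reach Bob, Carol, Grace, Ivan.
Found Carol.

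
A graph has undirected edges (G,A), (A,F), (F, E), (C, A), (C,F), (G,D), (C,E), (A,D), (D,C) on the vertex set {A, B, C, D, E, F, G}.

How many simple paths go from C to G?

8

C–A–D–G
C–A–G
C–D–A–G
C–D–G
C–E–F–A–D–G
C–E–F–A–G
C–F–A–D–G
C–F–A–G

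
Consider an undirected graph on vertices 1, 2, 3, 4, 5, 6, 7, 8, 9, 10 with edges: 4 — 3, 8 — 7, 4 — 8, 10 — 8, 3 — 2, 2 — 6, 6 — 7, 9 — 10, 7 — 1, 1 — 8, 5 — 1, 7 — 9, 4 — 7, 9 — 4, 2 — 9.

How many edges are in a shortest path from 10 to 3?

3

Distance 0: 10.
Distance 1: 8, 9.
Distance 2: 1, 2, 4, 7.
Distance 3: 3, 5, 6 — contains 3.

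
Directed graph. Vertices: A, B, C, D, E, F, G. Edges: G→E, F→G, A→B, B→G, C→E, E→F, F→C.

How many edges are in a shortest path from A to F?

Distance 0: A.
Distance 1: B.
Distance 2: G.
Distance 3: E.
Distance 4: F — contains F.

4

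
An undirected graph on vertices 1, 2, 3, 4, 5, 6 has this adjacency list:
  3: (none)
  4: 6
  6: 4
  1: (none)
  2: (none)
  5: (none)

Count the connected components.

From 1: component {1}.
From 2: component {2}.
From 3: component {3}.
From 4: component {4, 6}.
From 5: component {5}.
That's 5 components.

5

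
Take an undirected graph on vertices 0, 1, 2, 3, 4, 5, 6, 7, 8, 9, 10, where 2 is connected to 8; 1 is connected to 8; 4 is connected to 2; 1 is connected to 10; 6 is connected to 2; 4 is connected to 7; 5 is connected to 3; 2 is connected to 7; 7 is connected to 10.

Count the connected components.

4

From 0: component {0}.
From 1: component {1, 2, 4, 6, 7, 8, 10}.
From 3: component {3, 5}.
From 9: component {9}.
That's 4 components.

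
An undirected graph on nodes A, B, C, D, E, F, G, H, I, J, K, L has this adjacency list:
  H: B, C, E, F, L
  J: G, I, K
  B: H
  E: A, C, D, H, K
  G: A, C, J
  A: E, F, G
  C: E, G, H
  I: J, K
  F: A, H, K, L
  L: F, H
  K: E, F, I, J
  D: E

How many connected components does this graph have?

From A: component {A, B, C, D, E, F, G, H, I, J, K, L}.
That's 1 component.

1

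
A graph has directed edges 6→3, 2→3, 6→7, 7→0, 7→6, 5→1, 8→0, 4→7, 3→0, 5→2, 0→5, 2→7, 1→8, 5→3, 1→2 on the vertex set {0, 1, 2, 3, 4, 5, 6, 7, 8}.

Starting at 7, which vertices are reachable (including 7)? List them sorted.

Start at 7.
Its neighbours: 0, 6.
Then their neighbours: 3, 5.
Then next layer: 1, 2.
Then next layer: 8.
Nothing further is reachable.

0, 1, 2, 3, 5, 6, 7, 8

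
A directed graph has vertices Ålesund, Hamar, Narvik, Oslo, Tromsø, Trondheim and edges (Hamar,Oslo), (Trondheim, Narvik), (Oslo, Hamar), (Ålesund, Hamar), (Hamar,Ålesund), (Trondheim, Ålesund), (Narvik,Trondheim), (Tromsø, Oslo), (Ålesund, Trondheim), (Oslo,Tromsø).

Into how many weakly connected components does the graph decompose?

From Ålesund: component {Ålesund, Hamar, Narvik, Oslo, Tromsø, Trondheim}.
That's 1 component.

1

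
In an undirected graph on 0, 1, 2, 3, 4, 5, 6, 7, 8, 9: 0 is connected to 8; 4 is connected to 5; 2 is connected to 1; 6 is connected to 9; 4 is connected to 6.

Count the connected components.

5

From 0: component {0, 8}.
From 1: component {1, 2}.
From 3: component {3}.
From 4: component {4, 5, 6, 9}.
From 7: component {7}.
That's 5 components.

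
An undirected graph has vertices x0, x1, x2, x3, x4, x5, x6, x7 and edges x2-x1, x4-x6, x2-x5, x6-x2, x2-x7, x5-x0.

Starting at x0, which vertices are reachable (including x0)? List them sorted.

Start at x0.
Its neighbours: x5.
Then their neighbours: x2.
Then next layer: x1, x6, x7.
Then next layer: x4.
Nothing further is reachable.

x0, x1, x2, x4, x5, x6, x7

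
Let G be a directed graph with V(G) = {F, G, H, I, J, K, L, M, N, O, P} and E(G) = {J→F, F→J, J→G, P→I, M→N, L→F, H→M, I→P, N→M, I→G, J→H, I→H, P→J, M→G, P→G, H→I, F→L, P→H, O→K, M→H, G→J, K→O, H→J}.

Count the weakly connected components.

From F: component {F, G, H, I, J, L, M, N, P}.
From K: component {K, O}.
That's 2 components.

2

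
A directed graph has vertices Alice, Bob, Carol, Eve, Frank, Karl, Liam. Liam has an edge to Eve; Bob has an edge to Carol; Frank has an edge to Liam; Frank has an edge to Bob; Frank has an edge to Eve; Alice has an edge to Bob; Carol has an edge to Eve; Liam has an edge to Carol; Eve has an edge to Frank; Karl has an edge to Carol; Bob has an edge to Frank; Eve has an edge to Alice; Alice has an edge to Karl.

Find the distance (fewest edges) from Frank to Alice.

Distance 0: Frank.
Distance 1: Bob, Eve, Liam.
Distance 2: Alice, Carol — contains Alice.

2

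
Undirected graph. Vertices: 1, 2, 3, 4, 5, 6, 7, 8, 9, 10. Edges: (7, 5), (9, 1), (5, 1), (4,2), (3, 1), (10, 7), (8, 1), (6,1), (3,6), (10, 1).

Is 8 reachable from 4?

No

Explore from 4.
Distance 1: reach 2.
The search is exhausted without reaching 8; it lies in a different component.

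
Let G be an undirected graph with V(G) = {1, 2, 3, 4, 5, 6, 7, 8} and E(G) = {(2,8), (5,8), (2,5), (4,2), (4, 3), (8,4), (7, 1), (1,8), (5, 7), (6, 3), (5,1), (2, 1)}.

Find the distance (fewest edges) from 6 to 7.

5

Distance 0: 6.
Distance 1: 3.
Distance 2: 4.
Distance 3: 2, 8.
Distance 4: 1, 5.
Distance 5: 7 — contains 7.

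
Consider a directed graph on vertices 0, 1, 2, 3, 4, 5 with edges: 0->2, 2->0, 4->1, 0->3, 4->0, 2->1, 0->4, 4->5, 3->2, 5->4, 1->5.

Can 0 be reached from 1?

Yes

Explore from 1.
Distance 1: reach 5.
Distance 2: reach 4.
Distance 3: reach 0.
Found 0.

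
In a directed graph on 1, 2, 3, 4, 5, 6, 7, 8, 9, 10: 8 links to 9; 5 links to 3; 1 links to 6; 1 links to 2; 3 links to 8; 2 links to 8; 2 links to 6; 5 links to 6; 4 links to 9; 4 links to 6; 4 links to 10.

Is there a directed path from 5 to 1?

Explore from 5.
Distance 1: reach 3, 6.
Distance 2: reach 8.
Distance 3: reach 9.
The search from 5 is exhausted; no directed path reaches 1.

No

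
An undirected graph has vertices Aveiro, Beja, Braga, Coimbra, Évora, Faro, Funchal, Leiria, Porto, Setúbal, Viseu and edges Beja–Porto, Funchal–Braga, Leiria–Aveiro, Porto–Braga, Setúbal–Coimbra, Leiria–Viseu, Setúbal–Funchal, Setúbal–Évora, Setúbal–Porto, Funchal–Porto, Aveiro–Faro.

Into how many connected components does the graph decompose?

2

From Aveiro: component {Aveiro, Faro, Leiria, Viseu}.
From Beja: component {Beja, Braga, Coimbra, Évora, Funchal, Porto, Setúbal}.
That's 2 components.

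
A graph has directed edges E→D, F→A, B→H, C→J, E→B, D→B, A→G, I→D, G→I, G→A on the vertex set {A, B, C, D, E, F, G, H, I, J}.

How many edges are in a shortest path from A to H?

5

Distance 0: A.
Distance 1: G.
Distance 2: I.
Distance 3: D.
Distance 4: B.
Distance 5: H — contains H.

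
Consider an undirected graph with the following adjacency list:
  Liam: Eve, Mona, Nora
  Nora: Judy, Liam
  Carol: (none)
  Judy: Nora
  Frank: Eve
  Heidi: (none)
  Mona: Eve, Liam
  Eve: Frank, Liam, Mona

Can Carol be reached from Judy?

No

Explore from Judy.
Distance 1: reach Nora.
Distance 2: reach Liam.
Distance 3: reach Eve, Mona.
Distance 4: reach Frank.
The search is exhausted without reaching Carol; it lies in a different component.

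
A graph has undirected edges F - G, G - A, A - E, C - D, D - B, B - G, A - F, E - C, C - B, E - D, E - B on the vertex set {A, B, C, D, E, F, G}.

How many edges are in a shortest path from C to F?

3

Distance 0: C.
Distance 1: B, D, E.
Distance 2: A, G.
Distance 3: F — contains F.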